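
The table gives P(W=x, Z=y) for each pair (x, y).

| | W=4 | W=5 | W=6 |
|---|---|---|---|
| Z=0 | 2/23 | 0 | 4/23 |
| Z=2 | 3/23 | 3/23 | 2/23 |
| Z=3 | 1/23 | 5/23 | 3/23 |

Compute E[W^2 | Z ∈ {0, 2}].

P(Z ∈ {0, 2}) = 14/23.
Summing W^2·P(W=x,Z=y) over the conditioning event gives 371/23.
E[W^2 | Z ∈ {0, 2}] = (371/23) / (14/23) = 53/2.

53/2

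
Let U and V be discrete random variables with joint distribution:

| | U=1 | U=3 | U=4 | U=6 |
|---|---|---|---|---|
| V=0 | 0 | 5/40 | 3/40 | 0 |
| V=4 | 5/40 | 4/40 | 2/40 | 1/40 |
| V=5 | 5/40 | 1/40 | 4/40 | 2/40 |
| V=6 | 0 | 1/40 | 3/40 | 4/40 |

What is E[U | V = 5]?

P(V = 5) = 3/10.
Σ U·P over the event = 1·(5/40) + 3·(1/40) + 4·(4/40) + 6·(2/40) = 9/10.
E[U | V = 5] = (9/10) / (3/10) = 3.

3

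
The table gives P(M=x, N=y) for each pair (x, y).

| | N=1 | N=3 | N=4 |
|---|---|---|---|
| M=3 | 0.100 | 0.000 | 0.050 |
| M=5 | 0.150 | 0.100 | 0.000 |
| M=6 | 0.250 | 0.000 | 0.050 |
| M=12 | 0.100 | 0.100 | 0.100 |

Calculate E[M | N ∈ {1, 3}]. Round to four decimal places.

6.8125

P(N ∈ {1, 3}) = 0.800.
Summing M·P(M=x,N=y) over the conditioning event gives 5.450.
E[M | N ∈ {1, 3}] = (5.450) / (0.800) = 6.8125.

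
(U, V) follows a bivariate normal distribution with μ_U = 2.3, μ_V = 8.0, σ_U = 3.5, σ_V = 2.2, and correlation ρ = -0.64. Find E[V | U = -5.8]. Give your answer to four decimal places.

For a bivariate normal, E[V | U=x] = μ_V + ρ·(σ_V/σ_U)·(x − μ_U).
E[V | U=-5.8] = 8.0 + (-0.64)·(2.2/3.5)·(-5.8 − (2.3)) = 8.0 + (-0.40229)·(-8.1) = 11.2585.

11.2585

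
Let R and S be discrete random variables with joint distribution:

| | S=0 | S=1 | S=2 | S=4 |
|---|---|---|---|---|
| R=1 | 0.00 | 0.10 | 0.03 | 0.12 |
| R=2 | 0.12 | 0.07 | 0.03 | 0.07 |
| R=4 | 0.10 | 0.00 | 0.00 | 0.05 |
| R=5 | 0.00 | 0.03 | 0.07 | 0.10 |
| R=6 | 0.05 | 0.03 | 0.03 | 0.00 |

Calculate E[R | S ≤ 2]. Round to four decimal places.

P(S ≤ 2) = 0.66.
Summing R·P(R=x,S=y) over the conditioning event gives 2.13.
E[R | S ≤ 2] = (2.13) / (0.66) = 3.2273.

3.2273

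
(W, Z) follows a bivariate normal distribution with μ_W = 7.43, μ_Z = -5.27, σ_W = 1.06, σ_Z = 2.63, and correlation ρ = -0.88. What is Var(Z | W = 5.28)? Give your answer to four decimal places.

Var(Z | W=x) = (1 − ρ²)·σ_Z².
Var(Z | W=5.28) = (2.63)²·(1 − (-0.88)²) = 6.9169·0.2256 = 1.5605.

1.5605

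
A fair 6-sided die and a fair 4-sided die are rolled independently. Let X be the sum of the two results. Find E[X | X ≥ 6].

P(X ≥ 6) = 7/12.
Σ over the event: 6·1/6 + 7·1/6 + 8·1/8 + 9·1/12 + 10·1/24 = 13/3.
E[X | X ≥ 6] = (13/3) / (7/12) = 52/7.

52/7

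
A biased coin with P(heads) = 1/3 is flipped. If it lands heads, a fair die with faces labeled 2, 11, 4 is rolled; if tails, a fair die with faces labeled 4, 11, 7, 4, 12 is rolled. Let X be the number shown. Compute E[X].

E[X | heads] = (2+11+4)/3 = 17/3.
E[X | tails] = (4+11+7+4+12)/5 = 38/5.
E[X] = (1/3)·(17/3) + (2/3)·(38/5) = 313/45.

313/45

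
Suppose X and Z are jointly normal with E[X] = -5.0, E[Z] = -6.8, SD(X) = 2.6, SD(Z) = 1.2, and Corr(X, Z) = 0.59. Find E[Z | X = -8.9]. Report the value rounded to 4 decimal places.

E[Z | X=x] = μ_Z + ρ(σ_Z/σ_X)(x − μ_X) for jointly normal variables.
E[Z | X=-8.9] = -6.8 + (0.59)·(1.2/2.6)·(-8.9 − (-5.0)) = -6.8 + (0.27231)·(-3.9) = -7.8620.

-7.8620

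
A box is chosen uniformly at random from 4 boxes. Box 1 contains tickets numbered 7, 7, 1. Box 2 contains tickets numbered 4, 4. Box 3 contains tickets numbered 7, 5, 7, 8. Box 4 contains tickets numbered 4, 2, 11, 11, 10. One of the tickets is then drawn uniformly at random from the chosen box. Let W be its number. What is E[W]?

E[W | box 1] = (7+7+1)/3 = 5.
E[W | box 2] = (4+4)/2 = 4.
E[W | box 3] = (7+5+7+8)/4 = 27/4.
E[W | box 4] = (4+2+11+11+10)/5 = 38/5.
E[W] = (1/4)·(5) + (1/4)·(4) + (1/4)·(27/4) + (1/4)·(38/5) = 467/80.

467/80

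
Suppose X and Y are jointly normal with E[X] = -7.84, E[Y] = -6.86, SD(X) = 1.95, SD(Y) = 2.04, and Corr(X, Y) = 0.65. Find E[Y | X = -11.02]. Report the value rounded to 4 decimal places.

-9.0224

The regression of Y on X has slope ρ·σ_Y/σ_X and passes through (μ_X, μ_Y).
E[Y | X=-11.02] = -6.86 + (0.65)·(2.04/1.95)·(-11.02 − (-7.84)) = -6.86 + (0.68)·(-3.18) = -9.0224.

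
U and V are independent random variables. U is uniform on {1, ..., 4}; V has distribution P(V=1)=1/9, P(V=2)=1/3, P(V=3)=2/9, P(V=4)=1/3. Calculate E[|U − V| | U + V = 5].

P(U + V = 5) = 1/4.
Summing |U−V|·P(x,y) over outcomes with U + V = 5 gives 17/36.
E[|U − V| | U + V = 5] = (17/36) / (1/4) = 17/9.

17/9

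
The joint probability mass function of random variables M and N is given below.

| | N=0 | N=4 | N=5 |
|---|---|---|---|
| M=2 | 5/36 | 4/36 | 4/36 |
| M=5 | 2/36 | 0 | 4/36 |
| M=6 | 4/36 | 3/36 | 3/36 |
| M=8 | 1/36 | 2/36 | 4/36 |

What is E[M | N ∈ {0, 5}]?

130/27

P(N ∈ {0, 5}) = 3/4.
Σ M·P over the event = 2·(5/36) + 2·(4/36) + 5·(2/36) + 5·(4/36) + 6·(4/36) + 6·(3/36) + 8·(1/36) + 8·(4/36) = 65/18.
E[M | N ∈ {0, 5}] = (65/18) / (3/4) = 130/27.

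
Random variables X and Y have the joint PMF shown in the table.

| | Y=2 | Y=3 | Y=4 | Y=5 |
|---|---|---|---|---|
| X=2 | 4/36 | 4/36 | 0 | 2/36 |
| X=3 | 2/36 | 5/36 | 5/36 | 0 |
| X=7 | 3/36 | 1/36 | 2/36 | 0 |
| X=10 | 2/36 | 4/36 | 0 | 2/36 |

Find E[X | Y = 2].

5

P(Y = 2) = 11/36.
Summing X·P(X=x,Y=y) over the conditioning event gives 55/36.
E[X | Y = 2] = (55/36) / (11/36) = 5.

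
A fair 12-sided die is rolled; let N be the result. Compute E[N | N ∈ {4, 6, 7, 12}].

29/4

P(N ∈ {4, 6, 7, 12}) = 1/3.
Σ over the event: 4·1/12 + 6·1/12 + 7·1/12 + 12·1/12 = 29/12.
E[N | N ∈ {4, 6, 7, 12}] = (29/12) / (1/3) = 29/4.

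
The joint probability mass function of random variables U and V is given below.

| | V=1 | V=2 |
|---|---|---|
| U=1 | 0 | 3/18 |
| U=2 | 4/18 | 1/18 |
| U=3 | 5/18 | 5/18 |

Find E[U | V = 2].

P(V = 2) = 1/2.
Σ U·P over the event = 1·(3/18) + 2·(1/18) + 3·(5/18) = 10/9.
E[U | V = 2] = (10/9) / (1/2) = 20/9.

20/9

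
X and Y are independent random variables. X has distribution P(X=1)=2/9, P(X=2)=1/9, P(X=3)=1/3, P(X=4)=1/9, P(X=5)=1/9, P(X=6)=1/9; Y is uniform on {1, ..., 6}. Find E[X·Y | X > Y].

193/19

P(X > Y) = 19/54.
Summing XY·P(x,y) over outcomes with X > Y gives 193/54.
E[X·Y | X > Y] = (193/54) / (19/54) = 193/19.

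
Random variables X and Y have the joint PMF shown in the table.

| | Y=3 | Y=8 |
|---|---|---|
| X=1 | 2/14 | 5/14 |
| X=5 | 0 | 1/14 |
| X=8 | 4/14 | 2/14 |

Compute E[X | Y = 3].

17/3

P(Y = 3) = 3/7.
Σ X·P over the event = 1·(2/14) + 8·(4/14) = 17/7.
E[X | Y = 3] = (17/7) / (3/7) = 17/3.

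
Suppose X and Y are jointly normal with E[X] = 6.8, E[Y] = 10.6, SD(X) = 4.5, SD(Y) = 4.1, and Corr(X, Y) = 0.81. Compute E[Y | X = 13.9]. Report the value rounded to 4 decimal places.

E[Y | X=x] = μ_Y + ρ(σ_Y/σ_X)(x − μ_X) for jointly normal variables.
E[Y | X=13.9] = 10.6 + (0.81)·(4.1/4.5)·(13.9 − (6.8)) = 10.6 + (0.738)·(7.1) = 15.8398.

15.8398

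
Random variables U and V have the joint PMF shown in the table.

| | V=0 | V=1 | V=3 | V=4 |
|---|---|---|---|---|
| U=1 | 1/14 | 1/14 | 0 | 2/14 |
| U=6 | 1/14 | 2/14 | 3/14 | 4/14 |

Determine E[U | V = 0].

7/2

P(V = 0) = 1/7.
Summing U·P(U=x,V=y) over the conditioning event gives 1/2.
E[U | V = 0] = (1/2) / (1/7) = 7/2.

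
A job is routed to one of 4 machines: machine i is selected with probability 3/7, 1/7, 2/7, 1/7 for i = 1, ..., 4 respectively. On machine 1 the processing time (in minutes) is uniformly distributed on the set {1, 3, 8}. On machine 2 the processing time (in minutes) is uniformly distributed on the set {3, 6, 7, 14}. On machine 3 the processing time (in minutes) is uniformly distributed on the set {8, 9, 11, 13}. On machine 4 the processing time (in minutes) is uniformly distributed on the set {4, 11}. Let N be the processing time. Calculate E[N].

95/14

E[N | machine 1] = (1+3+8)/3 = 4.
E[N | machine 2] = (3+6+7+14)/4 = 15/2.
E[N | machine 3] = (8+9+11+13)/4 = 41/4.
E[N | machine 4] = (4+11)/2 = 15/2.
By the law of total expectation,
E[N] = (3/7)·(4) + (1/7)·(15/2) + (2/7)·(41/4) + (1/7)·(15/2) = 95/14.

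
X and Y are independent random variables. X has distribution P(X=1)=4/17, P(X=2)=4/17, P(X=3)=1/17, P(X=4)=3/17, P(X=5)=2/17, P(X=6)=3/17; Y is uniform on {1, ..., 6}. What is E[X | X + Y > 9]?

P(X + Y > 9) = 8/51.
Summing X·P(x,y) over outcomes with X + Y > 9 gives 43/51.
E[X | X + Y > 9] = (43/51) / (8/51) = 43/8.

43/8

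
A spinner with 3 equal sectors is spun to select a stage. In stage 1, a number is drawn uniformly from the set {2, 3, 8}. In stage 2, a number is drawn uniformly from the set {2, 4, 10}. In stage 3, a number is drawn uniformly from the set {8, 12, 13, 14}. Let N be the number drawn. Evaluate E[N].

257/36

E[N | stage 1] = (2+3+8)/3 = 13/3.
E[N | stage 2] = (2+4+10)/3 = 16/3.
E[N | stage 3] = (8+12+13+14)/4 = 47/4.
E[N] = (1/3)·(13/3) + (1/3)·(16/3) + (1/3)·(47/4) = 257/36.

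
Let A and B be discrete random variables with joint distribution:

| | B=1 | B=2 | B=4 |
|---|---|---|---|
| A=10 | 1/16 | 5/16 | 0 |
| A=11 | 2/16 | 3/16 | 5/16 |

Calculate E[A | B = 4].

P(B = 4) = 5/16.
Summing A·P(A=x,B=y) over the conditioning event gives 55/16.
E[A | B = 4] = (55/16) / (5/16) = 11.

11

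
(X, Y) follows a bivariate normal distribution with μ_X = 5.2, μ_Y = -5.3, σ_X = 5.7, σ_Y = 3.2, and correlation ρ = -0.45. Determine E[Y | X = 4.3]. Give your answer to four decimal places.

-5.0726

E[Y | X=x] = μ_Y + ρ(σ_Y/σ_X)(x − μ_X) for jointly normal variables.
E[Y | X=4.3] = -5.3 + (-0.45)·(3.2/5.7)·(4.3 − (5.2)) = -5.3 + (-0.25263)·(-0.9) = -5.0726.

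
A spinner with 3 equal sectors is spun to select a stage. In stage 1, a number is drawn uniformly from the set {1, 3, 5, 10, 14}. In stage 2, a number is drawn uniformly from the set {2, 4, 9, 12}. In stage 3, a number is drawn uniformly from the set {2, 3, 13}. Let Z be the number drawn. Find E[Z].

129/20

E[Z | stage 1] = (1+3+5+10+14)/5 = 33/5.
E[Z | stage 2] = (2+4+9+12)/4 = 27/4.
E[Z | stage 3] = (2+3+13)/3 = 6.
By the law of total expectation,
E[Z] = (1/3)·(33/5) + (1/3)·(27/4) + (1/3)·(6) = 129/20.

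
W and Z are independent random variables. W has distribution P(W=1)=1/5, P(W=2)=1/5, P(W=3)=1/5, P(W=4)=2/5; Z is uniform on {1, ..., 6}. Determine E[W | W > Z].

P(W > Z) = 3/10.
Summing W·P(x,y) over outcomes with W > Z gives 16/15.
E[W | W > Z] = (16/15) / (3/10) = 32/9.

32/9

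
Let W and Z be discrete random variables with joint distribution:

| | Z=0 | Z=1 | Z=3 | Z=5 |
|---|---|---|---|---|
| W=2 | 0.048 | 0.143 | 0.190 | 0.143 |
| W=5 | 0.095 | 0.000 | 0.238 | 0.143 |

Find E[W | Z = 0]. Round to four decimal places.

P(Z = 0) = 0.143.
Σ W·P over the event = 2·(0.048) + 5·(0.095) = 0.571.
E[W | Z = 0] = (0.571) / (0.143) = 3.9930.

3.9930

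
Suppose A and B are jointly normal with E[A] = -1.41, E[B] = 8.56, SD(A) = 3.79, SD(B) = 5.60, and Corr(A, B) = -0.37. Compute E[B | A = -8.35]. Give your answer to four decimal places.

12.3541

E[B | A=x] = μ_B + ρ(σ_B/σ_A)(x − μ_A) for jointly normal variables.
E[B | A=-8.35] = 8.56 + (-0.37)·(5.60/3.79)·(-8.35 − (-1.41)) = 8.56 + (-0.5467)·(-6.94) = 12.3541.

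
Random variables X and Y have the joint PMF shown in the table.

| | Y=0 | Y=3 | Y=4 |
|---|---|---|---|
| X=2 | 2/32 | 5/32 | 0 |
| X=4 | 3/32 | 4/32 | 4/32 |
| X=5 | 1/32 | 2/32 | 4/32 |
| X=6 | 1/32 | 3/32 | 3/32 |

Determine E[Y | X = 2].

P(X = 2) = 7/32.
Summing Y·P(X=x,Y=y) over the conditioning event gives 15/32.
E[Y | X = 2] = (15/32) / (7/32) = 15/7.

15/7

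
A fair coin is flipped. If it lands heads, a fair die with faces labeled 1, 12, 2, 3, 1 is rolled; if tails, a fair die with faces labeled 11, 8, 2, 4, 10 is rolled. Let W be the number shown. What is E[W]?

27/5

E[W | heads] = (1+12+2+3+1)/5 = 19/5.
E[W | tails] = (11+8+2+4+10)/5 = 7.
By the law of total expectation,
E[W] = (1/2)·(19/5) + (1/2)·(7) = 27/5.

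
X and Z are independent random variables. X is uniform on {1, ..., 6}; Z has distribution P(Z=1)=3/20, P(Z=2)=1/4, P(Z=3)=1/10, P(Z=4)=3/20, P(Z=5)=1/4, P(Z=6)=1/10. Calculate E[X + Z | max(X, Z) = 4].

P(max(X, Z) = 4) = 11/60.
Summing (X+Z)·P(x,y) over outcomes with max(X, Z) = 4 gives 137/120.
E[X + Z | max(X, Z) = 4] = (137/120) / (11/60) = 137/22.

137/22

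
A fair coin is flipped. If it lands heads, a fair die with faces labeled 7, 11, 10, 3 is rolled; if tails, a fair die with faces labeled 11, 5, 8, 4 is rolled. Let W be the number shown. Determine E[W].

E[W | heads] = (7+11+10+3)/4 = 31/4.
E[W | tails] = (11+5+8+4)/4 = 7.
E[W] = (1/2)·(31/4) + (1/2)·(7) = 59/8.

59/8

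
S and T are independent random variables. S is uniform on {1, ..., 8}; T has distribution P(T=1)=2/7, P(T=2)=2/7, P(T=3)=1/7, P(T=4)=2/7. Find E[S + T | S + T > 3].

P(S + T > 3) = 25/28.
Summing (S+T)·P(x,y) over outcomes with S + T > 3 gives 93/14.
E[S + T | S + T > 3] = (93/14) / (25/28) = 186/25.

186/25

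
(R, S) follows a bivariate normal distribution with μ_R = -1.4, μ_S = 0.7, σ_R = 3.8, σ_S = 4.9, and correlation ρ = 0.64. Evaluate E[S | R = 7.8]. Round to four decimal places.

For a bivariate normal, E[S | R=x] = μ_S + ρ·(σ_S/σ_R)·(x − μ_R).
E[S | R=7.8] = 0.7 + (0.64)·(4.9/3.8)·(7.8 − (-1.4)) = 0.7 + (0.82526)·(9.2) = 8.2924.

8.2924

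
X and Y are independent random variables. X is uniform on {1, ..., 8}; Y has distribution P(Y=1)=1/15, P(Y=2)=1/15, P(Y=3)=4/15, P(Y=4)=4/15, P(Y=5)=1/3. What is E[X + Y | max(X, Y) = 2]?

P(max(X, Y) = 2) = 1/40.
Summing (X+Y)·P(x,y) over outcomes with max(X, Y) = 2 gives 1/12.
E[X + Y | max(X, Y) = 2] = (1/12) / (1/40) = 10/3.

10/3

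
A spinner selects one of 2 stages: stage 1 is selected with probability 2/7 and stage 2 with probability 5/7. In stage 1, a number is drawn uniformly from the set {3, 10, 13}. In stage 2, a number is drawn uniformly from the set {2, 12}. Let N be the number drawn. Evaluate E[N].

157/21

E[N | stage 1] = (3+10+13)/3 = 26/3.
E[N | stage 2] = (2+12)/2 = 7.
E[N] = (2/7)·(26/3) + (5/7)·(7) = 157/21.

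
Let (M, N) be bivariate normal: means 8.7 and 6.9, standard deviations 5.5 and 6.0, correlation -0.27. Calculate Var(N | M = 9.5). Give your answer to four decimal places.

33.3756

Var(N | M=x) = (1 − ρ²)·σ_N².
Var(N | M=9.5) = (6.0)²·(1 − (-0.27)²) = 36·0.9271 = 33.3756.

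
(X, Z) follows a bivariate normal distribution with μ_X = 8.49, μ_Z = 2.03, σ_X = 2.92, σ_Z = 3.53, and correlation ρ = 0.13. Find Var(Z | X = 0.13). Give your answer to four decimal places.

For a bivariate normal, Var(Z | X=x) = σ_Z²(1 − ρ²).
Var(Z | X=0.13) = (3.53)²·(1 − (0.13)²) = 12.4609·0.9831 = 12.2503.

12.2503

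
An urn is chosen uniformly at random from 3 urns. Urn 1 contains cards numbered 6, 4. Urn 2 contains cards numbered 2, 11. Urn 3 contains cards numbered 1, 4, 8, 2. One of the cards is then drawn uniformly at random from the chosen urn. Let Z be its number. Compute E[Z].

61/12

E[Z | urn 1] = (6+4)/2 = 5.
E[Z | urn 2] = (2+11)/2 = 13/2.
E[Z | urn 3] = (1+4+8+2)/4 = 15/4.
E[Z] = (1/3)·(5) + (1/3)·(13/2) + (1/3)·(15/4) = 61/12.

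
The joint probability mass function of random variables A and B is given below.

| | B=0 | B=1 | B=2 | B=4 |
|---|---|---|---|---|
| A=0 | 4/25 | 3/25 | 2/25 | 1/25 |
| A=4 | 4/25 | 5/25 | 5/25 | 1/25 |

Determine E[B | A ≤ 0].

P(A ≤ 0) = 2/5.
Σ B·P over the event = 0·(4/25) + 1·(3/25) + 2·(2/25) + 4·(1/25) = 11/25.
E[B | A ≤ 0] = (11/25) / (2/5) = 11/10.

11/10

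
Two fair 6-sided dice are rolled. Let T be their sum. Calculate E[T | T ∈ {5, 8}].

P(T ∈ {5, 8}) = 1/4.
Σ over the event: 5·1/9 + 8·5/36 = 5/3.
E[T | T ∈ {5, 8}] = (5/3) / (1/4) = 20/3.

20/3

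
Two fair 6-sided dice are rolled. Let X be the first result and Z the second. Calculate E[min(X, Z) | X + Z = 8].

P(X + Z = 8) = 5/36.
Summing min(X,Z)·P(x,y) over outcomes with X + Z = 8 gives 7/18.
E[min(X, Z) | X + Z = 8] = (7/18) / (5/36) = 14/5.

14/5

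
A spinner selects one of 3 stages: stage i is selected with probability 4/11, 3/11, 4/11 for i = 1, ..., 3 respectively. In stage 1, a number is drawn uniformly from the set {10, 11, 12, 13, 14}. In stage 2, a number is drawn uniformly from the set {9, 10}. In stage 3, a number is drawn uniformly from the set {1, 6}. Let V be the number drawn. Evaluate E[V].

E[V | stage 1] = (10+11+12+13+14)/5 = 12.
E[V | stage 2] = (9+10)/2 = 19/2.
E[V | stage 3] = (1+6)/2 = 7/2.
E[V] = (4/11)·(12) + (3/11)·(19/2) + (4/11)·(7/2) = 181/22.

181/22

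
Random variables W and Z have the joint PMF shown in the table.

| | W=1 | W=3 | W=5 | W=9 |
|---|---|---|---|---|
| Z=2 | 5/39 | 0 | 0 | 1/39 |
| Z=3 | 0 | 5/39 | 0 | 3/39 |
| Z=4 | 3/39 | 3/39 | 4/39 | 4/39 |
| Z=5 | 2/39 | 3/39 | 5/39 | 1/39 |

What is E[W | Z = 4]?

P(Z = 4) = 14/39.
Σ W·P over the event = 1·(3/39) + 3·(3/39) + 5·(4/39) + 9·(4/39) = 68/39.
E[W | Z = 4] = (68/39) / (14/39) = 34/7.

34/7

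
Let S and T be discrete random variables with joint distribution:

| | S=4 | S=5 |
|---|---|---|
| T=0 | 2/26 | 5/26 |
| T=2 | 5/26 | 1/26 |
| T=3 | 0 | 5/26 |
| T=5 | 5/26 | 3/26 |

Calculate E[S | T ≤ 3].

83/18

P(T ≤ 3) = 9/13.
Σ S·P over the event = 4·(2/26) + 4·(5/26) + 5·(5/26) + 5·(1/26) + 5·(5/26) = 83/26.
E[S | T ≤ 3] = (83/26) / (9/13) = 83/18.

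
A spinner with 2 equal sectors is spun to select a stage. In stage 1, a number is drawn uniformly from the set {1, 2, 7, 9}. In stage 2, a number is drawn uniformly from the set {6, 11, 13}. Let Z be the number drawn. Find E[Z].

59/8

E[Z | stage 1] = (1+2+7+9)/4 = 19/4.
E[Z | stage 2] = (6+11+13)/3 = 10.
By the law of total expectation,
E[Z] = (1/2)·(19/4) + (1/2)·(10) = 59/8.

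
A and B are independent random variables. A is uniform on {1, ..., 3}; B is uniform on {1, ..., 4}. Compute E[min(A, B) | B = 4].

Outcomes with B = 4: (1,4), (2,4), (3,4), each with probability 1/12.
E[min(A, B) | B = 4] = (1 + 2 + 3) / 3 = 2.

2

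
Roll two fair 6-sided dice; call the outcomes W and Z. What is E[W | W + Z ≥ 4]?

122/33

P(W + Z ≥ 4) = 11/12.
Summing W·P(x,y) over outcomes with W + Z ≥ 4 gives 61/18.
E[W | W + Z ≥ 4] = (61/18) / (11/12) = 122/33.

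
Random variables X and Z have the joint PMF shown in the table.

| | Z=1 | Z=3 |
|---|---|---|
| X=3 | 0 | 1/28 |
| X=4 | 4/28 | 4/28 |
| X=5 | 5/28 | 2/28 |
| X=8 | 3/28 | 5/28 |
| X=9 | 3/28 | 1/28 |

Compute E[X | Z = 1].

92/15

P(Z = 1) = 15/28.
Σ X·P over the event = 4·(4/28) + 5·(5/28) + 8·(3/28) + 9·(3/28) = 23/7.
E[X | Z = 1] = (23/7) / (15/28) = 92/15.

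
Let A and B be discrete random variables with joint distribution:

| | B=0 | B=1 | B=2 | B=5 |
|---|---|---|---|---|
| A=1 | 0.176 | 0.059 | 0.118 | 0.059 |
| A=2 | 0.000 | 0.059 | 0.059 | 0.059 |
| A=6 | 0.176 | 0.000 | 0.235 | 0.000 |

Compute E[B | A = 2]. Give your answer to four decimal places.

P(A = 2) = 0.177.
Σ B·P over the event = 1·(0.059) + 2·(0.059) + 5·(0.059) = 0.472.
E[B | A = 2] = (0.472) / (0.177) = 2.6667.

2.6667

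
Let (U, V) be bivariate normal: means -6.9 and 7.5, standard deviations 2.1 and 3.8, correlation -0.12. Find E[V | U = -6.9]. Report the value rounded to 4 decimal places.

The regression of V on U has slope ρ·σ_V/σ_U and passes through (μ_U, μ_V).
E[V | U=-6.9] = 7.5 + (-0.12)·(3.8/2.1)·(-6.9 − (-6.9)) = 7.5 + (-0.21714)·(0) = 7.5000.

7.5000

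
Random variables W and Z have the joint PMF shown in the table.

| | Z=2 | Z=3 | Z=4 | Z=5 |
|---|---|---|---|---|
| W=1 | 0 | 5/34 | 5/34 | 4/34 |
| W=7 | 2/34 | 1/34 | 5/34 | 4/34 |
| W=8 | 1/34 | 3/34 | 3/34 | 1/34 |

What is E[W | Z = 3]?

P(Z = 3) = 9/34.
Σ W·P over the event = 1·(5/34) + 7·(1/34) + 8·(3/34) = 18/17.
E[W | Z = 3] = (18/17) / (9/34) = 4.

4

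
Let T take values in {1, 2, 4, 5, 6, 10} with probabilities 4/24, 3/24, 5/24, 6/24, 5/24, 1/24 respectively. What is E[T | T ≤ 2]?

10/7

P(T ≤ 2) = 7/24.
Σ over the event: 1·1/6 + 2·1/8 = 5/12.
E[T | T ≤ 2] = (5/12) / (7/24) = 10/7.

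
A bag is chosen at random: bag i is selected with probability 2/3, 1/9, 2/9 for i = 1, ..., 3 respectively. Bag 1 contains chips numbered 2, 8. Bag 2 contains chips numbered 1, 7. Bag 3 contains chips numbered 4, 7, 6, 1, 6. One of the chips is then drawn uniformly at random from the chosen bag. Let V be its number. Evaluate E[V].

E[V | bag 1] = (2+8)/2 = 5.
E[V | bag 2] = (1+7)/2 = 4.
E[V | bag 3] = (4+7+6+1+6)/5 = 24/5.
By the law of total expectation,
E[V] = (2/3)·(5) + (1/9)·(4) + (2/9)·(24/5) = 218/45.

218/45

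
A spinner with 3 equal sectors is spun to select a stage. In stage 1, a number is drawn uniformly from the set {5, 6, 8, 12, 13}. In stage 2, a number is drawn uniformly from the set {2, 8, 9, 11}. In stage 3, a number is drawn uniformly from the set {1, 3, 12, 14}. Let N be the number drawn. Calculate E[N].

E[N | stage 1] = (5+6+8+12+13)/5 = 44/5.
E[N | stage 2] = (2+8+9+11)/4 = 15/2.
E[N | stage 3] = (1+3+12+14)/4 = 15/2.
By the law of total expectation,
E[N] = (1/3)·(44/5) + (1/3)·(15/2) + (1/3)·(15/2) = 119/15.

119/15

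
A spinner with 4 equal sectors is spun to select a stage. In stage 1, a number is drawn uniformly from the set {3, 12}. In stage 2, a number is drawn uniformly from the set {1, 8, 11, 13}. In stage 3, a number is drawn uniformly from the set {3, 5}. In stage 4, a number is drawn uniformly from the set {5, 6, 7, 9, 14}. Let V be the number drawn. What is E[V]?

559/80

E[V | stage 1] = (3+12)/2 = 15/2.
E[V | stage 2] = (1+8+11+13)/4 = 33/4.
E[V | stage 3] = (3+5)/2 = 4.
E[V | stage 4] = (5+6+7+9+14)/5 = 41/5.
By the law of total expectation,
E[V] = (1/4)·(15/2) + (1/4)·(33/4) + (1/4)·(4) + (1/4)·(41/5) = 559/80.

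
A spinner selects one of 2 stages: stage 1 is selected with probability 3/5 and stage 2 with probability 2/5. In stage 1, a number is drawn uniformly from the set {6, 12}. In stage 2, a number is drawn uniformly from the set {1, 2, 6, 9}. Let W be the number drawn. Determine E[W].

E[W | stage 1] = (6+12)/2 = 9.
E[W | stage 2] = (1+2+6+9)/4 = 9/2.
E[W] = (3/5)·(9) + (2/5)·(9/2) = 36/5.

36/5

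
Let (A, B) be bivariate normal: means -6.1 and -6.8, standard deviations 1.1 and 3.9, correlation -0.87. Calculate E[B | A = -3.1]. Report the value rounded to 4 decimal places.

E[B | A=x] = μ_B + ρ(σ_B/σ_A)(x − μ_A) for jointly normal variables.
E[B | A=-3.1] = -6.8 + (-0.87)·(3.9/1.1)·(-3.1 − (-6.1)) = -6.8 + (-3.084545)·(3) = -16.0536.

-16.0536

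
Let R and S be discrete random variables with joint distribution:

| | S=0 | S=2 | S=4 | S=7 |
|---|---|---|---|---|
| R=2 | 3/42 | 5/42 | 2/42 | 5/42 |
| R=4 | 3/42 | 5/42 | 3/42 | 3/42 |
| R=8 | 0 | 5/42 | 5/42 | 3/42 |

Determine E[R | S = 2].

P(S = 2) = 5/14.
Σ R·P over the event = 2·(5/42) + 4·(5/42) + 8·(5/42) = 5/3.
E[R | S = 2] = (5/3) / (5/14) = 14/3.

14/3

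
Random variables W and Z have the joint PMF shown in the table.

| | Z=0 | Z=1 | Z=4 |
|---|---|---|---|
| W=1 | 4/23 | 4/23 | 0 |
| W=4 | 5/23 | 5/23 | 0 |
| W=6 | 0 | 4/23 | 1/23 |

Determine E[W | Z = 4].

6

P(Z = 4) = 1/23.
Σ W·P over the event = 6·(1/23) = 6/23.
E[W | Z = 4] = (6/23) / (1/23) = 6.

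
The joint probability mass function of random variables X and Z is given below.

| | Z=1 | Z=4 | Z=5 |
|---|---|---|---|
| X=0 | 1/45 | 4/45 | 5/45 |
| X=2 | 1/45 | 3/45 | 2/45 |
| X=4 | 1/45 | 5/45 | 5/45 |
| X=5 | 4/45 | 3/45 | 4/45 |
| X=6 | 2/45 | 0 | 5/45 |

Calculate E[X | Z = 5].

74/21

P(Z = 5) = 7/15.
Summing X·P(X=x,Z=y) over the conditioning event gives 74/45.
E[X | Z = 5] = (74/45) / (7/15) = 74/21.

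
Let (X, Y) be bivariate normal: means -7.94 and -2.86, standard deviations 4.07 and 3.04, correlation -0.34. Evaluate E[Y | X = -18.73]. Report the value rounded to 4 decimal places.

E[Y | X=x] = μ_Y + ρ(σ_Y/σ_X)(x − μ_X) for jointly normal variables.
E[Y | X=-18.73] = -2.86 + (-0.34)·(3.04/4.07)·(-18.73 − (-7.94)) = -2.86 + (-0.25396)·(-10.79) = -0.1198.

-0.1198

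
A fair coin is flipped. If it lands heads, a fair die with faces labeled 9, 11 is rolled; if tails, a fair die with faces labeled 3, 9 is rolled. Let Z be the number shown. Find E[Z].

E[Z | heads] = (9+11)/2 = 10.
E[Z | tails] = (3+9)/2 = 6.
E[Z] = (1/2)·(10) + (1/2)·(6) = 8.

8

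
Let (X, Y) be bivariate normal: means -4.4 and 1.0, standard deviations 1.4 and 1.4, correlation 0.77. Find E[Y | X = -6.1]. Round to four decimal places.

-0.3090

E[Y | X=x] = μ_Y + ρ(σ_Y/σ_X)(x − μ_X) for jointly normal variables.
E[Y | X=-6.1] = 1.0 + (0.77)·(1.4/1.4)·(-6.1 − (-4.4)) = 1.0 + (0.77)·(-1.7) = -0.3090.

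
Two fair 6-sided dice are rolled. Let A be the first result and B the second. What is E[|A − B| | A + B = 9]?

Outcomes with A + B = 9: (3,6), (4,5), (5,4), (6,3), each with probability 1/36.
E[|A − B| | A + B = 9] = (3 + 1 + 1 + 3) / 4 = 2.

2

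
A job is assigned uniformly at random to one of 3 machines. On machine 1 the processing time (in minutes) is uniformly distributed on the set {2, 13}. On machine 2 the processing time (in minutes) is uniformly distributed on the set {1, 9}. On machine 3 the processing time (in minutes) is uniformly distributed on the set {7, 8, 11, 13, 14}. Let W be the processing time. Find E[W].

E[W | machine 1] = (2+13)/2 = 15/2.
E[W | machine 2] = (1+9)/2 = 5.
E[W | machine 3] = (7+8+11+13+14)/5 = 53/5.
By the law of total expectation,
E[W] = (1/3)·(15/2) + (1/3)·(5) + (1/3)·(53/5) = 77/10.

77/10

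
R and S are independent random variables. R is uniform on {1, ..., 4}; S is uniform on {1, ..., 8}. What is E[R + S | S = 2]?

Outcomes with S = 2: (1,2), (2,2), (3,2), (4,2), each with probability 1/32.
E[R + S | S = 2] = (3 + 4 + 5 + 6) / 4 = 9/2.

9/2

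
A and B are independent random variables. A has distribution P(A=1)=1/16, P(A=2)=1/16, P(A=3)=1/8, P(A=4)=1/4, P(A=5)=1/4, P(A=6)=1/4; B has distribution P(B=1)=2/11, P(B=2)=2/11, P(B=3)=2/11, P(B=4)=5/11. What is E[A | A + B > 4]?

P(A + B > 4) = 81/88.
Summing A·P(x,y) over outcomes with A + B > 4 gives 733/176.
E[A | A + B > 4] = (733/176) / (81/88) = 733/162.

733/162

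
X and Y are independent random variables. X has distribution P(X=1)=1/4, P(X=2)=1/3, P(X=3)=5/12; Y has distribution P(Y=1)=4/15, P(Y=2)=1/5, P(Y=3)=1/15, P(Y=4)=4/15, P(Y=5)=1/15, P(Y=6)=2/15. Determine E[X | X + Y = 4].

P(X + Y = 4) = 7/36.
Summing X·P(x,y) over outcomes with X + Y = 4 gives 29/60.
E[X | X + Y = 4] = (29/60) / (7/36) = 87/35.

87/35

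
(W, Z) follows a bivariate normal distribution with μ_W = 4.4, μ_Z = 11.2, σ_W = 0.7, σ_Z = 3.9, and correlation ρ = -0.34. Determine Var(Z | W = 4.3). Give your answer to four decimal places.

For a bivariate normal, Var(Z | W=x) = σ_Z²(1 − ρ²).
Var(Z | W=4.3) = (3.9)²·(1 − (-0.34)²) = 15.21·0.8844 = 13.4517.

13.4517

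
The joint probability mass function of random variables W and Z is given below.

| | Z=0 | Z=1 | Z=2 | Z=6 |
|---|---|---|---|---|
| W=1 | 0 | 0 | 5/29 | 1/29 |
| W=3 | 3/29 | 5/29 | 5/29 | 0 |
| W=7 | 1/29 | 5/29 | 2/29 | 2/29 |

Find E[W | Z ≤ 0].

P(Z ≤ 0) = 4/29.
Σ W·P over the event = 3·(3/29) + 7·(1/29) = 16/29.
E[W | Z ≤ 0] = (16/29) / (4/29) = 4.

4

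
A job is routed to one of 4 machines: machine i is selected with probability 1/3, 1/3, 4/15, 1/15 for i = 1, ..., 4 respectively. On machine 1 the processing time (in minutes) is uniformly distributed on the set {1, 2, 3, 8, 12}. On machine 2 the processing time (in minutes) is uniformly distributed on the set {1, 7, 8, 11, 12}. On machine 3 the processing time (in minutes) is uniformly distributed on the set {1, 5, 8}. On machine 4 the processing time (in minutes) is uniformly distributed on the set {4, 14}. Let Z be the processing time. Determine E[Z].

278/45

E[Z | machine 1] = (1+2+3+8+12)/5 = 26/5.
E[Z | machine 2] = (1+7+8+11+12)/5 = 39/5.
E[Z | machine 3] = (1+5+8)/3 = 14/3.
E[Z | machine 4] = (4+14)/2 = 9.
By the law of total expectation,
E[Z] = (1/3)·(26/5) + (1/3)·(39/5) + (4/15)·(14/3) + (1/15)·(9) = 278/45.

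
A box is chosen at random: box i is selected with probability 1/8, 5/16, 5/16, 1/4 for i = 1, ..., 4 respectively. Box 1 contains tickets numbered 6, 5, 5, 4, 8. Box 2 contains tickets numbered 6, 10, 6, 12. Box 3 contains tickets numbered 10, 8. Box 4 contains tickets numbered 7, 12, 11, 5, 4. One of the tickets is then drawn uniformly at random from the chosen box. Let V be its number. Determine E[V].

E[V | box 1] = (6+5+5+4+8)/5 = 28/5.
E[V | box 2] = (6+10+6+12)/4 = 17/2.
E[V | box 3] = (10+8)/2 = 9.
E[V | box 4] = (7+12+11+5+4)/5 = 39/5.
By the law of total expectation,
E[V] = (1/8)·(28/5) + (5/16)·(17/2) + (5/16)·(9) + (1/4)·(39/5) = 1299/160.

1299/160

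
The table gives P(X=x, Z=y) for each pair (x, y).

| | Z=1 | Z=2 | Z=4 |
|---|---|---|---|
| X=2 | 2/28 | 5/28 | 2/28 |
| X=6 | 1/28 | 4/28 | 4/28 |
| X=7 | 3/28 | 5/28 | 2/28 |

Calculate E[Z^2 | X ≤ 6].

P(X ≤ 6) = 9/14.
Σ Z^2·P over the event = 1·(2/28) + 4·(5/28) + 16·(2/28) + 1·(1/28) + 4·(4/28) + 16·(4/28) = 135/28.
E[Z^2 | X ≤ 6] = (135/28) / (9/14) = 15/2.

15/2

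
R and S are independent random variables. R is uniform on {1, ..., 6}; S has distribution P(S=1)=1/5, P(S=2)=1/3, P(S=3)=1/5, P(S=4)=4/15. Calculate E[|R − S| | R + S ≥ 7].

42/19

P(R + S ≥ 7) = 19/45.
Summing |R−S|·P(x,y) over outcomes with R + S ≥ 7 gives 14/15.
E[|R − S| | R + S ≥ 7] = (14/15) / (19/45) = 42/19.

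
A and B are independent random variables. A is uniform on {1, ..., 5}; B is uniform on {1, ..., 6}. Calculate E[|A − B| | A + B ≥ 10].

P(A + B ≥ 10) = 1/10.
Summing |A−B|·P(x,y) over outcomes with A + B ≥ 10 gives 1/10.
E[|A − B| | A + B ≥ 10] = (1/10) / (1/10) = 1.

1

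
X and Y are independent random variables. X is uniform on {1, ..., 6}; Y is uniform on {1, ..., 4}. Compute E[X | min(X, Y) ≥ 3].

9/2

Outcomes with min(X, Y) ≥ 3: (3,3), (3,4), (4,3), (4,4), (5,3), (5,4), (6,3), (6,4), each with probability 1/24.
E[X | min(X, Y) ≥ 3] = (3 + 3 + 4 + 4 + 5 + 5 + 6 + 6) / 8 = 9/2.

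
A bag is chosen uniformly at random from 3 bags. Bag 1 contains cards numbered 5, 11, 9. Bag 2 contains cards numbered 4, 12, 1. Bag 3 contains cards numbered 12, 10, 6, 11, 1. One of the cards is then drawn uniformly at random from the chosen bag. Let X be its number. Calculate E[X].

22/3

E[X | bag 1] = (5+11+9)/3 = 25/3.
E[X | bag 2] = (4+12+1)/3 = 17/3.
E[X | bag 3] = (12+10+6+11+1)/5 = 8.
E[X] = (1/3)·(25/3) + (1/3)·(17/3) + (1/3)·(8) = 22/3.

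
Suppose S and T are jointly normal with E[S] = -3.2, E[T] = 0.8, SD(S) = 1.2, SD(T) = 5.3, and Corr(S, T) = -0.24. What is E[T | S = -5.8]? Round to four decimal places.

For a bivariate normal, E[T | S=x] = μ_T + ρ·(σ_T/σ_S)·(x − μ_S).
E[T | S=-5.8] = 0.8 + (-0.24)·(5.3/1.2)·(-5.8 − (-3.2)) = 0.8 + (-1.06)·(-2.6) = 3.5560.

3.5560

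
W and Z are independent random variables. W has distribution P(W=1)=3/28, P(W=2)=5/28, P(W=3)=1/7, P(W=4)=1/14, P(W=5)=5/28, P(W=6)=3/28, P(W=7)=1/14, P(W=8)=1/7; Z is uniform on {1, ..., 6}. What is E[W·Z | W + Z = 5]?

37/7

P(W + Z = 5) = 1/12.
Summing WZ·P(x,y) over outcomes with W + Z = 5 gives 37/84.
E[W·Z | W + Z = 5] = (37/84) / (1/12) = 37/7.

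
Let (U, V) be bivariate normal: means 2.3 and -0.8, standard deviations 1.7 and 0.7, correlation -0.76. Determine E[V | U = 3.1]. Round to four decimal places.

E[V | U=x] = μ_V + ρ(σ_V/σ_U)(x − μ_U) for jointly normal variables.
E[V | U=3.1] = -0.8 + (-0.76)·(0.7/1.7)·(3.1 − (2.3)) = -0.8 + (-0.31294)·(0.8) = -1.0504.

-1.0504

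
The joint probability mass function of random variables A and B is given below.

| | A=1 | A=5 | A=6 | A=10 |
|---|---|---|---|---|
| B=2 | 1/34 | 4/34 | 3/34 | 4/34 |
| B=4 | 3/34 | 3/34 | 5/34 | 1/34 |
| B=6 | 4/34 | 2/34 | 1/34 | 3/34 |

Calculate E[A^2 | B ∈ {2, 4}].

P(B ∈ {2, 4}) = 12/17.
Summing A^2·P(A=x,B=y) over the conditioning event gives 967/34.
E[A^2 | B ∈ {2, 4}] = (967/34) / (12/17) = 967/24.

967/24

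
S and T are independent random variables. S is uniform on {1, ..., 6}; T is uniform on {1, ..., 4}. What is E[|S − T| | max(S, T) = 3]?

Outcomes with max(S, T) = 3: (1,3), (2,3), (3,1), (3,2), (3,3), each with probability 1/24.
E[|S − T| | max(S, T) = 3] = (2 + 1 + 2 + 1 + 0) / 5 = 6/5.

6/5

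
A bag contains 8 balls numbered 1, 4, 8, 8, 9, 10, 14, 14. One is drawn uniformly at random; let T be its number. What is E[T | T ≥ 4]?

67/7

P(T ≥ 4) = 7/8.
Σ over the event: 4·1/8 + 8·1/4 + 9·1/8 + 10·1/8 + 14·1/4 = 67/8.
E[T | T ≥ 4] = (67/8) / (7/8) = 67/7.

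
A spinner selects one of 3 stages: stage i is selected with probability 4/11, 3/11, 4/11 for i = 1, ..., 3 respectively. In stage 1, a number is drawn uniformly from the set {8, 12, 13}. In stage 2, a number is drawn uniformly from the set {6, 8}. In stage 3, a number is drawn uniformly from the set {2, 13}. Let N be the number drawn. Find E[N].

E[N | stage 1] = (8+12+13)/3 = 11.
E[N | stage 2] = (6+8)/2 = 7.
E[N | stage 3] = (2+13)/2 = 15/2.
By the law of total expectation,
E[N] = (4/11)·(11) + (3/11)·(7) + (4/11)·(15/2) = 95/11.

95/11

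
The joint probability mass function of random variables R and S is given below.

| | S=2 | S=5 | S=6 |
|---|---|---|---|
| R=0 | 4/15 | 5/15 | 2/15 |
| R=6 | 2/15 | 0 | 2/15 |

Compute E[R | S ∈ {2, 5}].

P(S ∈ {2, 5}) = 11/15.
Σ R·P over the event = 0·(4/15) + 0·(5/15) + 6·(2/15) = 4/5.
E[R | S ∈ {2, 5}] = (4/5) / (11/15) = 12/11.

12/11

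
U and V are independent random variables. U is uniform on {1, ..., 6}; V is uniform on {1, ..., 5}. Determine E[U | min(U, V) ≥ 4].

5

Outcomes with min(U, V) ≥ 4: (4,4), (4,5), (5,4), (5,5), (6,4), (6,5), each with probability 1/30.
E[U | min(U, V) ≥ 4] = (4 + 4 + 5 + 5 + 6 + 6) / 6 = 5.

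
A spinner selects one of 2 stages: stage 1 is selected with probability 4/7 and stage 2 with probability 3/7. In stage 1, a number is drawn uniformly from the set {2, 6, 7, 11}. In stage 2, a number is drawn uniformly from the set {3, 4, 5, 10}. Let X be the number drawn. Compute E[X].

85/14

E[X | stage 1] = (2+6+7+11)/4 = 13/2.
E[X | stage 2] = (3+4+5+10)/4 = 11/2.
E[X] = (4/7)·(13/2) + (3/7)·(11/2) = 85/14.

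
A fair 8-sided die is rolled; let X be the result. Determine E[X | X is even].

Given X is even, X is equally likely to be any of {2, 4, 6, 8}.
E[X | X is even] = (2 + 4 + 6 + 8) / 4 = 5.

5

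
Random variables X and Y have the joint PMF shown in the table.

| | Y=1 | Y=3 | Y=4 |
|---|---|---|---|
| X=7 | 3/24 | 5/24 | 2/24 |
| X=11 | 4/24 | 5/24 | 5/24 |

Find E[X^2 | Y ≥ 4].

703/7

P(Y ≥ 4) = 7/24.
Σ X^2·P over the event = 49·(2/24) + 121·(5/24) = 703/24.
E[X^2 | Y ≥ 4] = (703/24) / (7/24) = 703/7.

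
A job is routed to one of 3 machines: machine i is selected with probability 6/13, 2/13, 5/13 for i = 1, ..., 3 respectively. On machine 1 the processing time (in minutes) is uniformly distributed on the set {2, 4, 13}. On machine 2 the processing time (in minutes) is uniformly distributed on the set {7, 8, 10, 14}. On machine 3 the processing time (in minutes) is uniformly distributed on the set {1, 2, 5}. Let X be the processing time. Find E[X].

E[X | machine 1] = (2+4+13)/3 = 19/3.
E[X | machine 2] = (7+8+10+14)/4 = 39/4.
E[X | machine 3] = (1+2+5)/3 = 8/3.
By the law of total expectation,
E[X] = (6/13)·(19/3) + (2/13)·(39/4) + (5/13)·(8/3) = 425/78.

425/78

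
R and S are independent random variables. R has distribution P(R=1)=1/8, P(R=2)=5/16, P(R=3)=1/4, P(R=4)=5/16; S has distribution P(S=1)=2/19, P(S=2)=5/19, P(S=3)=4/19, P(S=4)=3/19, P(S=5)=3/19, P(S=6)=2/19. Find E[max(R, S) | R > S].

108/31

P(R > S) = 93/304.
Summing max(R,S)·P(x,y) over outcomes with R > S gives 81/76.
E[max(R, S) | R > S] = (81/76) / (93/304) = 108/31.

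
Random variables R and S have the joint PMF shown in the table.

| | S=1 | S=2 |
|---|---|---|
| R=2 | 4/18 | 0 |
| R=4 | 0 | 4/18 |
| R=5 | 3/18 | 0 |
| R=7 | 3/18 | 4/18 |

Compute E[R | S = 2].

P(S = 2) = 4/9.
Σ R·P over the event = 4·(4/18) + 7·(4/18) = 22/9.
E[R | S = 2] = (22/9) / (4/9) = 11/2.

11/2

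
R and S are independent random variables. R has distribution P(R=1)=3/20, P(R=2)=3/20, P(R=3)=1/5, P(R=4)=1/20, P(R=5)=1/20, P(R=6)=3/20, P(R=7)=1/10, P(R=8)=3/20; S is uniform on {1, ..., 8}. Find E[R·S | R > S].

676/33

P(R > S) = 33/80.
Summing RS·P(x,y) over outcomes with R > S gives 169/20.
E[R·S | R > S] = (169/20) / (33/80) = 676/33.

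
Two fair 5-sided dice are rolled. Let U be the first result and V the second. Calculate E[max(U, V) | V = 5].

Outcomes with V = 5: (1,5), (2,5), (3,5), (4,5), (5,5), each with probability 1/25.
E[max(U, V) | V = 5] = (5 + 5 + 5 + 5 + 5) / 5 = 5.

5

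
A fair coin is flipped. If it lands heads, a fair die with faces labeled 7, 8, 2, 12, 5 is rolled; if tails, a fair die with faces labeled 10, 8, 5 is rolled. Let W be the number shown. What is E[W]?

E[W | heads] = (7+8+2+12+5)/5 = 34/5.
E[W | tails] = (10+8+5)/3 = 23/3.
E[W] = (1/2)·(34/5) + (1/2)·(23/3) = 217/30.

217/30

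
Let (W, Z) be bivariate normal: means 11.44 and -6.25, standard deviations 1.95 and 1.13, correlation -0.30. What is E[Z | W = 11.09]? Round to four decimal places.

-6.1892

E[Z | W=x] = μ_Z + ρ(σ_Z/σ_W)(x − μ_W) for jointly normal variables.
E[Z | W=11.09] = -6.25 + (-0.30)·(1.13/1.95)·(11.09 − (11.44)) = -6.25 + (-0.17385)·(-0.35) = -6.1892.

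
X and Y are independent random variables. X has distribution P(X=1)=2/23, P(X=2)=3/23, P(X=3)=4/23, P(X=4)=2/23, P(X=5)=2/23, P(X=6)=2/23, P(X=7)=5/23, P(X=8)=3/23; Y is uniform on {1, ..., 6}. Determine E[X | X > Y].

P(X > Y) = 83/138.
Summing X·P(x,y) over outcomes with X > Y gives 254/69.
E[X | X > Y] = (254/69) / (83/138) = 508/83.

508/83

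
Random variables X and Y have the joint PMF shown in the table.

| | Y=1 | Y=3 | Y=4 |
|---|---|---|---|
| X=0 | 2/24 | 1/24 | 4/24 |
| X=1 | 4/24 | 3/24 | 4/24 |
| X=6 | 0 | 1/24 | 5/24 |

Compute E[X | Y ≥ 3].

P(Y ≥ 3) = 3/4.
Σ X·P over the event = 0·(1/24) + 0·(4/24) + 1·(3/24) + 1·(4/24) + 6·(1/24) + 6·(5/24) = 43/24.
E[X | Y ≥ 3] = (43/24) / (3/4) = 43/18.

43/18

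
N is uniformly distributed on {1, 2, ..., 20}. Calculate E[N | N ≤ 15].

8

P(N ≤ 15) = 3/4.
E[N | N ≤ 15] = (6) / (3/4) = 8.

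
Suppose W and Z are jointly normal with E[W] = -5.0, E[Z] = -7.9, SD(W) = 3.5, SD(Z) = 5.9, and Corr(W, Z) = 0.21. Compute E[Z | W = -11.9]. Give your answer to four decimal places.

-10.3426

The regression of Z on W has slope ρ·σ_Z/σ_W and passes through (μ_W, μ_Z).
E[Z | W=-11.9] = -7.9 + (0.21)·(5.9/3.5)·(-11.9 − (-5.0)) = -7.9 + (0.354)·(-6.9) = -10.3426.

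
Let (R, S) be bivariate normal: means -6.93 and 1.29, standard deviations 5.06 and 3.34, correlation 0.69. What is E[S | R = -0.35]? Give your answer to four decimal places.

For a bivariate normal, E[S | R=x] = μ_S + ρ·(σ_S/σ_R)·(x − μ_R).
E[S | R=-0.35] = 1.29 + (0.69)·(3.34/5.06)·(-0.35 − (-6.93)) = 1.29 + (0.45545)·(6.58) = 4.2869.

4.2869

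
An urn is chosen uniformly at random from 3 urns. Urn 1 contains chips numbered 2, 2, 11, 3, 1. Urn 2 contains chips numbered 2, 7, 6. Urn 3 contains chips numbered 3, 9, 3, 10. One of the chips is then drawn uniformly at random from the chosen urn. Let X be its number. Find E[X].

301/60

E[X | urn 1] = (2+2+11+3+1)/5 = 19/5.
E[X | urn 2] = (2+7+6)/3 = 5.
E[X | urn 3] = (3+9+3+10)/4 = 25/4.
By the law of total expectation,
E[X] = (1/3)·(19/5) + (1/3)·(5) + (1/3)·(25/4) = 301/60.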